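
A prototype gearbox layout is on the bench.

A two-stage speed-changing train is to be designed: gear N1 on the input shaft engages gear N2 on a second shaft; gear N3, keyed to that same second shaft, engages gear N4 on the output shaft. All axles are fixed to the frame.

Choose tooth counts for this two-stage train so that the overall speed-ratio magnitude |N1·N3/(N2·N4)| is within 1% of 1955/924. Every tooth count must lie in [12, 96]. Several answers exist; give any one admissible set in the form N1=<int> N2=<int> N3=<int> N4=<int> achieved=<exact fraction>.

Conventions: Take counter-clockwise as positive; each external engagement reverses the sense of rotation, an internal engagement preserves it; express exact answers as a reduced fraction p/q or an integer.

class = fixed-axis compound train [2-stage, 1955/924 wanted]
target = 1955/924 in lowest terms: an exact hit needs N1·N3 = k·1955 and N2·N4 = k·924 for one integer k, every count in [12, 96]; additionally prefer no 1:1 stage (N1 ≠ N2, N3 ≠ N4)
k = 1: N1·N3 = 1955 = 23·85, N2·N4 = 924 = 12·77
achieved = 23·85/(12·77) = 1955/924; |achieved − target| = 0 ≤ 391/18480 ✓

N1=23 N2=12 N3=85 N4=77 achieved=1955/924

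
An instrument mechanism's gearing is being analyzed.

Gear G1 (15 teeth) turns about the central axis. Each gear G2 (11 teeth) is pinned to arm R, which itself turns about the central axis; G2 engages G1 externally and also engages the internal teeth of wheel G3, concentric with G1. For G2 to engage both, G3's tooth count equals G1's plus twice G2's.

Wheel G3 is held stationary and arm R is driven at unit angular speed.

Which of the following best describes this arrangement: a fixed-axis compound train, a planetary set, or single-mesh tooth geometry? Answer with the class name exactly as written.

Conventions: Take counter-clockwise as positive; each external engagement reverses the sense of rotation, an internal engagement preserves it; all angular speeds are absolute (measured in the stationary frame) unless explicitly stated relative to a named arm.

planetary set (15T centre, 11T on arm, 37T internal) — Willis relation
classification: planetary set

planetary set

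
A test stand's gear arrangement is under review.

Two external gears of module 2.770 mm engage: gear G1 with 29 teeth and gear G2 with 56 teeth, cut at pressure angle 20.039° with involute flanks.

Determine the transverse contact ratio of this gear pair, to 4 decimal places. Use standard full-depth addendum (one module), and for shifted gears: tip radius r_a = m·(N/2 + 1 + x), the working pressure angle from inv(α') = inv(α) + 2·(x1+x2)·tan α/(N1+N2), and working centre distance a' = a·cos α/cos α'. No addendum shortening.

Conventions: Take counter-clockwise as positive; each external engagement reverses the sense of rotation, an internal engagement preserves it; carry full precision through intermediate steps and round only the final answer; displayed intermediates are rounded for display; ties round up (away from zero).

1.7079

topology: single-mesh involute geometry — m = 2.770, 29T/56T pair
base radii: r_b1 = 37.733395, r_b2 = 72.864486
tip radii: r_a1 = 42.935000, r_a2 = 80.330000
no profile shift: α' = α, a' = a
action lengths: √(r_a1²−r_b1²) = 20.484266, √(r_a2²−r_b2²) = 33.818272
base pitch p_b = π·m·cos α = 8.175376
CR = (20.484266 + 33.818272 − 117.725000·sin 20.03900°)/8.175376 = 1.707925
contact ratio ≈ 1.7079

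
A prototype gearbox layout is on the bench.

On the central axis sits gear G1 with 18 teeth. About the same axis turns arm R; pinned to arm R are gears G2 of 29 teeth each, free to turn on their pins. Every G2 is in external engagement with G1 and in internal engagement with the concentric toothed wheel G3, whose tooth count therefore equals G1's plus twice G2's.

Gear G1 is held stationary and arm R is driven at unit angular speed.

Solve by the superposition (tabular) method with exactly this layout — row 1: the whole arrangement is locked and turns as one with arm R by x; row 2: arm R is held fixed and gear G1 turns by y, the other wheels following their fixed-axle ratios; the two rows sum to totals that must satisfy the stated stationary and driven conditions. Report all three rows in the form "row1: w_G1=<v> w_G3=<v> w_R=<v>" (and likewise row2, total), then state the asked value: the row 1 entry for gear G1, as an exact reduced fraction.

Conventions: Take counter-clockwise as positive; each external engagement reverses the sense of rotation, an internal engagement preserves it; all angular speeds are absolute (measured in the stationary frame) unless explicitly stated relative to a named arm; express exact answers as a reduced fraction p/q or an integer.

topology: planetary set — G1 18T / G2 29T / G3 76T, arm = carrier (Willis)
row 1 — lock + rotate with arm: ω_sun = ω_ring = ω_arm = x
row 2 (arm held, sun turns y): ω_ring = −(18/76)·y, ω_arm = 0
boundary: total ω_sun = x + y = 0 and total ω_arm = x = 1  ⇒  y = -1, x = 1
row 2 ring = −(18/76)·(-1) = 9/38
totals (row 1 + row 2): sun 1 + (-1) = 0, ring 1 + 9/38 = 47/38, arm 1 + 0 = 1
asked cell (row1, sun) = 1

row1: w_G1=1 w_G3=1 w_R=1
row2: w_G1=-1 w_G3=9/38 w_R=0
total: w_G1=0 w_G3=47/38 w_R=1
asked value: 1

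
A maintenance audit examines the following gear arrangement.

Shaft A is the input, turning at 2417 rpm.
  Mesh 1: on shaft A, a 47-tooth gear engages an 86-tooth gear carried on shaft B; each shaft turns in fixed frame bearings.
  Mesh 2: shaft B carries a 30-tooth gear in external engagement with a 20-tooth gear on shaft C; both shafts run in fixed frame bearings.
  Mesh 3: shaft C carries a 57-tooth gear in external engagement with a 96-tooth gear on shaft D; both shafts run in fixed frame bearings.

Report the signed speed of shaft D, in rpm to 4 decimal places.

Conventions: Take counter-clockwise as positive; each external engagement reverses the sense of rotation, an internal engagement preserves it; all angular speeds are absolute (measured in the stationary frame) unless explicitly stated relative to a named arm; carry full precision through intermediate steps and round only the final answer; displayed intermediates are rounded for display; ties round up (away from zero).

recognized (4 fixed axles, 3 meshes): fixed-axis compound train
mesh 1 [47T→86T]: ω = 2417.0000×47/86 = 1320.9186 rpm, sense flips to −
mesh 2 [30T→20T]: ω = 1320.9186×30/20 = 1981.3779 rpm, sense flips to +
mesh 3 [57T→96T]: ω = 1981.3779×57/96 = 1176.4431 rpm, sense flips to −
signed output speed = -1176.4431 rpm

-1176.4431 rpm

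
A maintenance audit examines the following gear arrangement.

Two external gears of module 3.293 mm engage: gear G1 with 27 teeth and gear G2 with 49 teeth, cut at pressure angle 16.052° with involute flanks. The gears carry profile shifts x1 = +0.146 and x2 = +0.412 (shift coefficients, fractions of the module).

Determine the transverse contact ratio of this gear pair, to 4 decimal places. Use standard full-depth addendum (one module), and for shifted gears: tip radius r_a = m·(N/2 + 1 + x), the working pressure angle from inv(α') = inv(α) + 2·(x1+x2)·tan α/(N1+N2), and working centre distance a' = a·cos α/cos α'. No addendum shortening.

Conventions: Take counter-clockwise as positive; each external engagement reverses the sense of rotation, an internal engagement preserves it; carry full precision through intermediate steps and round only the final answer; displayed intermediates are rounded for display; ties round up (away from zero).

recognized (one external pair, fixed centres): single-mesh tooth geometry, m = 3.293, N1 = 27, N2 = 49
base radii: r_b1 = 42.722231, r_b2 = 77.532937
tip radii: r_a1 = 48.229278, r_a2 = 85.328216
inv(α') = inv(16.052°) + 2·(+0.146+0.412)·tan α/(27+49) = 0.01179264  ⇒  α' = 18.54249°
a' = a·cos α / cos α' = 125.1340·cos 16.052°/cos 18.54249° = 126.839659
action lengths: √(r_a1²−r_b1²) = 22.380220, √(r_a2²−r_b2²) = 35.630718
base pitch p_b = π·m·cos α = 9.941915
CR = (22.380220 + 35.630718 − 126.839659·sin 18.54249°)/9.941915 = 1.777819
contact ratio ≈ 1.7778

1.7778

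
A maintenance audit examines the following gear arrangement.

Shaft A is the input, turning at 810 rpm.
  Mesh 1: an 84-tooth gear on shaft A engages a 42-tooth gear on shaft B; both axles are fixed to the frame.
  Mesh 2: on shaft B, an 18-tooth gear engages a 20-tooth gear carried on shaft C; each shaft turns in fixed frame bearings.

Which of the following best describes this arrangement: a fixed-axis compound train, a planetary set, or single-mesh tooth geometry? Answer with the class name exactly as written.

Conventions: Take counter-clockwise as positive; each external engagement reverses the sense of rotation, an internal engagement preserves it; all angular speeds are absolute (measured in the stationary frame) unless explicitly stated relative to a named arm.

fixed-axis compound train

2-mesh fixed-axis compound train (all bearings frame-fixed)
classification: fixed-axis compound train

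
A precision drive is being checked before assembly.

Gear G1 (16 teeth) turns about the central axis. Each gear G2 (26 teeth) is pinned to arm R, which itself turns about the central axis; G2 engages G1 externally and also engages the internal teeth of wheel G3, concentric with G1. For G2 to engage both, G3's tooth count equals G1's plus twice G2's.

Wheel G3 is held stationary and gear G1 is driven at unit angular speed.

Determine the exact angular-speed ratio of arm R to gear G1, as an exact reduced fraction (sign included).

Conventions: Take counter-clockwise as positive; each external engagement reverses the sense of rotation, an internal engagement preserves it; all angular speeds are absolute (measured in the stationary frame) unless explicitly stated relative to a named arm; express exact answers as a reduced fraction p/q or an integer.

4/21

planetary set (16T centre, 26T on arm, 68T internal) — Willis relation
ring teeth: 16 + 2·26 = 68
16(ω_sun−ω_arm) = −68(ω_ring−ω_arm),  ω_ring = 0, ω_sun = 1
16(1−ω_arm) = −68(0−ω_arm)  ⇒  84·ω_arm = 16  ⇒  ω_arm = 4/21
ω_out/ω_in = 4/21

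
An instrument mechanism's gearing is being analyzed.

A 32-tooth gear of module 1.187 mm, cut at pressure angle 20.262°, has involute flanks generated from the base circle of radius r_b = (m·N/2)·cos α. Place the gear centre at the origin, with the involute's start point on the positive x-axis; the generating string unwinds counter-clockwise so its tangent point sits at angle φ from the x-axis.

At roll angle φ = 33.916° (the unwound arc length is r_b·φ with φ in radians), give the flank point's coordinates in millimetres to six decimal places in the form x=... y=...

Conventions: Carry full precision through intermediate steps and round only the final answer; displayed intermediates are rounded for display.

class = single-mesh tooth geometry [base-circle involute, m = 1.187, 32T]
pitch radius r_p = m·N/2 = 1.187·32/2 = 18.992000
base radius r_b = r_p·cos α = 18.992000·cos 20.262° = 17.816753
roll angle φ = 33.916° = 0.59194587 rad
x = r_b·(cos φ + φ·sin φ) = 20.670081
y = r_b·(sin φ − φ·cos φ) = 1.189210

x=20.670081 y=1.189210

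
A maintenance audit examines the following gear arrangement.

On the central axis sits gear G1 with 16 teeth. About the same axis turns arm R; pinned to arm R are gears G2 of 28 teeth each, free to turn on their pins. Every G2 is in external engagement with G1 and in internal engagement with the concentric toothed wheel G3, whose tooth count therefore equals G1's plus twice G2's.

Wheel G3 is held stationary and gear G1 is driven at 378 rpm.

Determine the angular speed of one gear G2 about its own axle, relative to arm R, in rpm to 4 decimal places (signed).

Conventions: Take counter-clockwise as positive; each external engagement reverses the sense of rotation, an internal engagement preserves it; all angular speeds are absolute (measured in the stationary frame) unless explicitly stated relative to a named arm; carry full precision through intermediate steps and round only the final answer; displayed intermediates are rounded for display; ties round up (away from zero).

class = planetary set [G3 = 16+2·28 = 72; Willis about the carrier]
normalise by the input: solve with ω_sun = 1, then scale by 378 rpm
ring teeth: 16 + 2·28 = 72
16(ω_sun−ω_arm) = −72(ω_ring−ω_arm),  ω_ring = 0, ω_sun = 1
16(1−ω_arm) = −72(0−ω_arm)  ⇒  88·ω_arm = 16  ⇒  ω_arm = 2/11
sun–planet mesh: 16·(1−2/11) = −28·(ω_p−ω_arm)  ⇒  ω_p−ω_arm = -36/77
scale: ω_p−ω_arm = -36/77 × 378 rpm = -176.7273 rpm

-176.7273 rpm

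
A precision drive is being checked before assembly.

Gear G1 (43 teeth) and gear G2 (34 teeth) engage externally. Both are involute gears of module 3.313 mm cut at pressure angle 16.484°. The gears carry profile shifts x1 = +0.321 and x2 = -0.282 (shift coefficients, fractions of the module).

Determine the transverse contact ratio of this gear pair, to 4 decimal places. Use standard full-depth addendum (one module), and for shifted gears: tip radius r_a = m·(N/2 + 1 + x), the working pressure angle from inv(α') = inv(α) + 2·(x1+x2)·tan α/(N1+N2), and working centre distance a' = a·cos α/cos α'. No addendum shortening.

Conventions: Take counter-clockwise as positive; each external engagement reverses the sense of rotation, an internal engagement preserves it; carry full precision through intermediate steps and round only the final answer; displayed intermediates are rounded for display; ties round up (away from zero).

1.8815

single-mesh involute tooth geometry (43T engaging 34T at module 3.313)
base radii: r_b1 = 68.301897, r_b2 = 54.006151
tip radii: r_a1 = 75.605973, r_a2 = 58.699734
inv(α') = inv(16.484°) + 2·(+0.321-0.282)·tan α/(43+34) = 0.00850944  ⇒  α' = 16.67772°
a' = a·cos α / cos α' = 127.5505·cos 16.484°/cos 16.67772° = 127.678972
action lengths: √(r_a1²−r_b1²) = 32.420889, √(r_a2²−r_b2²) = 22.999879
base pitch p_b = π·m·cos α = 9.980313
CR = (32.420889 + 22.999879 − 127.678972·sin 16.67772°)/9.980313 = 1.881547
contact ratio ≈ 1.8815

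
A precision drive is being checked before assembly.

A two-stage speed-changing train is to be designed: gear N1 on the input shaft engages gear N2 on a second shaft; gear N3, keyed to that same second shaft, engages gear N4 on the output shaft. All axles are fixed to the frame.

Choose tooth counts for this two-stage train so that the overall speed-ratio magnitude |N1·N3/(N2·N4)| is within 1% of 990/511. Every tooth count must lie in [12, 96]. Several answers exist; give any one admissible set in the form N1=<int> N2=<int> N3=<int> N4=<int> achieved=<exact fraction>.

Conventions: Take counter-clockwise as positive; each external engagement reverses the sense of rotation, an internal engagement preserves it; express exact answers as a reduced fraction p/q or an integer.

N1=22 N2=14 N3=90 N4=73 achieved=990/511

topology: fixed-axis compound train — 2 stages, target 990/511
target = 990/511 in lowest terms: an exact hit needs N1·N3 = k·990 and N2·N4 = k·511 for one integer k, every count in [12, 96]; additionally prefer no 1:1 stage (N1 ≠ N2, N3 ≠ N4)
k = 1: no 1:1-free in-range split of k·990 and k·511 into factor pairs; take k = 2
k = 2: N1·N3 = 1980 = 22·90, N2·N4 = 1022 = 14·73
achieved = 22·90/(14·73) = 990/511; |achieved − target| = 0 ≤ 99/5110 ✓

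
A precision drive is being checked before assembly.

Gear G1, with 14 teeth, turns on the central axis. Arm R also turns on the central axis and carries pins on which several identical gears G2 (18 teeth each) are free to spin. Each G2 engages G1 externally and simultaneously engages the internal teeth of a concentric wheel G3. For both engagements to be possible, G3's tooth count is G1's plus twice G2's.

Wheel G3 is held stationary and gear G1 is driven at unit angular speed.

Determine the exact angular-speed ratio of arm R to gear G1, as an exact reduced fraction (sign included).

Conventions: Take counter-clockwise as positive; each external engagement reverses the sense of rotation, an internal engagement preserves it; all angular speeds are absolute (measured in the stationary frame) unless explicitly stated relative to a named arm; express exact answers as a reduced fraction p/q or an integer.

7/32

topology: planetary set — G1 14T / G2 18T / G3 50T, arm = carrier (Willis)
ring teeth: 14 + 2·18 = 50
14(ω_sun−ω_arm) = −50(ω_ring−ω_arm),  ω_ring = 0, ω_sun = 1
14(1−ω_arm) = −50(0−ω_arm)  ⇒  64·ω_arm = 14  ⇒  ω_arm = 7/32
ω_out/ω_in = 7/32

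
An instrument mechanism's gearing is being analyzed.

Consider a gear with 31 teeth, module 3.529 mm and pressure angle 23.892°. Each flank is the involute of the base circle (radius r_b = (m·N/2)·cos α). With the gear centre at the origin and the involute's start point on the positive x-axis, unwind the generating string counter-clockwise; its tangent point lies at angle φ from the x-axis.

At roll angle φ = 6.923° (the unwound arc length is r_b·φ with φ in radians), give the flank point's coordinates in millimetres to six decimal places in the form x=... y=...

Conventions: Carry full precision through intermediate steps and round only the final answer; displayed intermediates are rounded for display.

topology: single-mesh involute geometry — m = 3.529, N = 31
pitch radius r_p = m·N/2 = 3.529·31/2 = 54.699500
base radius r_b = r_p·cos α = 54.699500·cos 23.892° = 50.012328
roll angle φ = 6.923° = 0.12082914 rad
x = r_b·(cos φ + φ·sin φ) = 50.376079
y = r_b·(sin φ − φ·cos φ) = 0.029365

x=50.376079 y=0.029365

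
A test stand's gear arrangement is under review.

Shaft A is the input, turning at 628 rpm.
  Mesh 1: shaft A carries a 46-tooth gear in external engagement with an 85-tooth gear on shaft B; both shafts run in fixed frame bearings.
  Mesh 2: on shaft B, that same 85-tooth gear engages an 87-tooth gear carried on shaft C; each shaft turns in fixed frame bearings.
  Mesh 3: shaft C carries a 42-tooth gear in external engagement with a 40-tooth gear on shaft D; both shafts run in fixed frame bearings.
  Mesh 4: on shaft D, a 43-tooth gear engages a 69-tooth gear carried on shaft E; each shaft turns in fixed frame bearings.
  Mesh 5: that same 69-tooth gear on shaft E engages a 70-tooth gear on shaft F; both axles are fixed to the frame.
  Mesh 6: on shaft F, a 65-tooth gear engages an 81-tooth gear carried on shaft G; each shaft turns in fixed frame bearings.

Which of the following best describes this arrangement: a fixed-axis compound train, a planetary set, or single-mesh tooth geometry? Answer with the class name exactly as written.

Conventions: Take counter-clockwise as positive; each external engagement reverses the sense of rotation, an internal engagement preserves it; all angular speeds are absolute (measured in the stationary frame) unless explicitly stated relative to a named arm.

fixed-axis compound train

class = fixed-axis compound train [6 meshes; 6 ratios multiply, 6 sense flips]
classification: fixed-axis compound train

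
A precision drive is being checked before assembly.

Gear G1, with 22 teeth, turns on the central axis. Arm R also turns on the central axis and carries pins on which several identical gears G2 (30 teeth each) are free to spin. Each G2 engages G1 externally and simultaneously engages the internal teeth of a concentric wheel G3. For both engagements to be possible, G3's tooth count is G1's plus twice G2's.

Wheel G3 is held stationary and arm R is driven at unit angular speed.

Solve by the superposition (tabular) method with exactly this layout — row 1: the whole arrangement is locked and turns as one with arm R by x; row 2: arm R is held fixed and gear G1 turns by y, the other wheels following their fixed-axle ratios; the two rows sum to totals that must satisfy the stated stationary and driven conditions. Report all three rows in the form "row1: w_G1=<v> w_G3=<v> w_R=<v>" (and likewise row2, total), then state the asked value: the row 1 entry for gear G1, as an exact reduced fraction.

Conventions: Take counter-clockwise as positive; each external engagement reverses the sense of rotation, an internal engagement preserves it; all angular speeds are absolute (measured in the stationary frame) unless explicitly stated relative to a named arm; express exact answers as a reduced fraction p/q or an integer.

planetary set (22T centre, 30T on arm, 82T internal) — Willis relation
row 1: whole set turns with the arm by x
row 2 — arm fixed, fixed-axis ratios: sun y, ring −(22/82)·y, arm 0
boundary: total ω_ring = x − (22/82)·y = 0 and total ω_arm = x = 1  ⇒  y = 41/11, x = 1
row 2 ring = −(22/82)·41/11 = -1
totals (row 1 + row 2): sun 1 + 41/11 = 52/11, ring 1 + (-1) = 0, arm 1 + 0 = 1
asked cell (row1, sun) = 1

row1: w_G1=1 w_G3=1 w_R=1
row2: w_G1=41/11 w_G3=-1 w_R=0
total: w_G1=52/11 w_G3=0 w_R=1
asked value: 1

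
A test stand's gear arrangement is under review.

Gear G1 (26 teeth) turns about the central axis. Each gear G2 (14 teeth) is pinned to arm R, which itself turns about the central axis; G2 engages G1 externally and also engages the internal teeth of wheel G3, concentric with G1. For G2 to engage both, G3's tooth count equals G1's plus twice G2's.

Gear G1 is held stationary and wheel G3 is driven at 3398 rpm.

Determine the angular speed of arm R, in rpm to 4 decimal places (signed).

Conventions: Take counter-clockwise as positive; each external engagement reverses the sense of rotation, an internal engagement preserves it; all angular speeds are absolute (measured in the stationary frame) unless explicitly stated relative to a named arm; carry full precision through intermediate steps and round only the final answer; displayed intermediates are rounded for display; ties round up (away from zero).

planetary set (26T centre, 14T on arm, 54T internal) — Willis relation
normalise by the input: solve with ω_ring = 1, then scale by 3398 rpm
ring teeth: 26 + 2·14 = 54
26(ω_sun−ω_arm) = −54(ω_ring−ω_arm),  ω_sun = 0, ω_ring = 1
26(0−ω_arm) = −54(1−ω_arm)  ⇒  80·ω_arm = 54  ⇒  ω_arm = 27/40
scale: ω_arm = 27/40 × 3398 rpm = +2293.6500 rpm

+2293.6500 rpm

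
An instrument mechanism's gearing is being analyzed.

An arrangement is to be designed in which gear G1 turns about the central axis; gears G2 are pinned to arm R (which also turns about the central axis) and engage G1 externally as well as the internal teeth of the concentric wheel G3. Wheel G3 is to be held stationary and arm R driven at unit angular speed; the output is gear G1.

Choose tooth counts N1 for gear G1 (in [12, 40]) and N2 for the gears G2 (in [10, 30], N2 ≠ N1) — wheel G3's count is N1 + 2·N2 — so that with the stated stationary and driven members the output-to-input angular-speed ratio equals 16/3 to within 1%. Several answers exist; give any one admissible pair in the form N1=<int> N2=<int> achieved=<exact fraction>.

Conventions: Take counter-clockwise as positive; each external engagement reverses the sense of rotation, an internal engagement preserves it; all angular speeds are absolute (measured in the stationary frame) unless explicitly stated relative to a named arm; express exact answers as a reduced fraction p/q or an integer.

planetary set to be sized for 16/3 (Willis relation)
Willis with ω_ring = 0: ω_sun/ω_arm = (N1+N3)/N1; set equal to 16/3  ⇒  N3/N1 = 16/3 − 1 = 13/3
N3 = N1 + 2·N2  ⇒  N2/N1 = (N3/N1 − 1)/2 = (13/3 − 1)/2 = 5/3
smallest multiple with N1 ≥ 12 and N2 ≥ 10: k = 4  ⇒  N1 = 4·3 = 12, N2 = 4·5 = 20 (N1 ≤ 40, N2 ≤ 30, N2 ≠ N1 ✓), N3 = 12 + 2·20 = 52
check: (N1+N3)/N1 with N1 = 12, N3 = 52 gives 16/3; |achieved − target| = 0 ≤ 4/75 ✓

N1=12 N2=20 achieved=16/3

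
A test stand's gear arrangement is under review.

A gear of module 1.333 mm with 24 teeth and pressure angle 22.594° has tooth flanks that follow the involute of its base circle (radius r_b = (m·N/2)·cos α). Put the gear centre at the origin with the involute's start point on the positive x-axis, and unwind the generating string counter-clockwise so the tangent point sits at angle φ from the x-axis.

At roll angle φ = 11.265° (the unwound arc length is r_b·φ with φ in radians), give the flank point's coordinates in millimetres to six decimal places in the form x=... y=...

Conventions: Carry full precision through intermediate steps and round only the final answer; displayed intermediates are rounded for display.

x=15.051004 y=0.037270

single-mesh involute tooth geometry (24T wheel at module 1.333)
pitch radius r_p = m·N/2 = 1.333·24/2 = 15.996000
base radius r_b = r_p·cos α = 15.996000·cos 22.594° = 14.768314
roll angle φ = 11.265° = 0.19661134 rad
x = r_b·(cos φ + φ·sin φ) = 15.051004
y = r_b·(sin φ − φ·cos φ) = 0.037270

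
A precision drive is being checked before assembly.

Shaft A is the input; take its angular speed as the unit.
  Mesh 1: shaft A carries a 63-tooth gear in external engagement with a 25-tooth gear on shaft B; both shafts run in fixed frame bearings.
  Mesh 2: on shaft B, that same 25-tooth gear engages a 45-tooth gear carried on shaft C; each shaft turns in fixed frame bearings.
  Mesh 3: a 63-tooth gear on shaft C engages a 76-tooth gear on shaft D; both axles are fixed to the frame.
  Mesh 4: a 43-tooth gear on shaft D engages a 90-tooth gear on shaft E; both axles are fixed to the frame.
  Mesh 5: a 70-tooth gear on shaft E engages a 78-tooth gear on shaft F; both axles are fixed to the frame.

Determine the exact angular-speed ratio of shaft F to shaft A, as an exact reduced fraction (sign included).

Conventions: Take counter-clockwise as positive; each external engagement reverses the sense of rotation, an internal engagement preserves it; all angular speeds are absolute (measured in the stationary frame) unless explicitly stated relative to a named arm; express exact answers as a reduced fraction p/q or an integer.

-14749/29640

class = fixed-axis compound train [5 meshes; 5 ratios multiply, 5 sense flips]
mesh 1 [63T→25T]: running ratio 63/25, sense −
mesh 2 [25T→45T]: running ratio 7/5, sense +
mesh 3 [63T→76T]: running ratio 441/380, sense −
mesh 4 [43T→90T]: running ratio 2107/3800, sense +
mesh 5 [70T→78T]: running ratio 14749/29640, sense −
ω_out/ω_in = -14749/29640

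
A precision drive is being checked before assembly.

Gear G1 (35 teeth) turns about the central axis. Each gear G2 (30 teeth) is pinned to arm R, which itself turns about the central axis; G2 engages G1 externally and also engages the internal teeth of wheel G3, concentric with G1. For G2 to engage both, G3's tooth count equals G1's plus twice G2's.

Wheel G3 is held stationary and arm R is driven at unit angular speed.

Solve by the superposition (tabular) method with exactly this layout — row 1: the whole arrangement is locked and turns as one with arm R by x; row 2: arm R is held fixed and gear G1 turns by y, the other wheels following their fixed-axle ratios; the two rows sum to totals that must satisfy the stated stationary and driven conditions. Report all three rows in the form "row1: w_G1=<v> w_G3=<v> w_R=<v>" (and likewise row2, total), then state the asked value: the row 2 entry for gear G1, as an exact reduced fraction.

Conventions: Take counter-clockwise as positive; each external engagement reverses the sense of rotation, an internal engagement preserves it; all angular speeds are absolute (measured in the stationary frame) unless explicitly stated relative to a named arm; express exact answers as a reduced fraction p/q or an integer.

row1: w_G1=1 w_G3=1 w_R=1
row2: w_G1=19/7 w_G3=-1 w_R=0
total: w_G1=26/7 w_G3=0 w_R=1
asked value: 19/7

class = planetary set [G3 = 35+2·30 = 95; Willis about the carrier]
row 1 — lock + rotate with arm: ω_sun = ω_ring = ω_arm = x
superposition row 2 [arm held]: sun y, ring −(35/95)·y, arm 0
boundary: total ω_ring = x − (35/95)·y = 0 and total ω_arm = x = 1  ⇒  y = 19/7, x = 1
row 2 ring = −(35/95)·19/7 = -1
totals (row 1 + row 2): sun 1 + 19/7 = 26/7, ring 1 + (-1) = 0, arm 1 + 0 = 1
asked cell (row2, sun) = 19/7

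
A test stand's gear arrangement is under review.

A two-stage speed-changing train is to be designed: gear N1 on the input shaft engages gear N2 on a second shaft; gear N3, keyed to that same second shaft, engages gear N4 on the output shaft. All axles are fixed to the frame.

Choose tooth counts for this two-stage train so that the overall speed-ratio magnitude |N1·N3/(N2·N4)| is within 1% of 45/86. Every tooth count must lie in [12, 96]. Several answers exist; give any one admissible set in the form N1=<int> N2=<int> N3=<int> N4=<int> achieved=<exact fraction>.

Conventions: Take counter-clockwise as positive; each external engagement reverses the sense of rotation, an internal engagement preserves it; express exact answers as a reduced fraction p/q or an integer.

N1=15 N2=12 N3=18 N4=43 achieved=45/86

2-stage fixed-axis compound train for ratio 45/86
target = 45/86 in lowest terms: an exact hit needs N1·N3 = k·45 and N2·N4 = k·86 for one integer k, every count in [12, 96]; additionally prefer no 1:1 stage (N1 ≠ N2, N3 ≠ N4)
k = 1…5: no 1:1-free in-range split of k·45 and k·86 into factor pairs; take k = 6
k = 6: N1·N3 = 270 = 15·18, N2·N4 = 516 = 12·43
achieved = 15·18/(12·43) = 45/86; |achieved − target| = 0 ≤ 9/1720 ✓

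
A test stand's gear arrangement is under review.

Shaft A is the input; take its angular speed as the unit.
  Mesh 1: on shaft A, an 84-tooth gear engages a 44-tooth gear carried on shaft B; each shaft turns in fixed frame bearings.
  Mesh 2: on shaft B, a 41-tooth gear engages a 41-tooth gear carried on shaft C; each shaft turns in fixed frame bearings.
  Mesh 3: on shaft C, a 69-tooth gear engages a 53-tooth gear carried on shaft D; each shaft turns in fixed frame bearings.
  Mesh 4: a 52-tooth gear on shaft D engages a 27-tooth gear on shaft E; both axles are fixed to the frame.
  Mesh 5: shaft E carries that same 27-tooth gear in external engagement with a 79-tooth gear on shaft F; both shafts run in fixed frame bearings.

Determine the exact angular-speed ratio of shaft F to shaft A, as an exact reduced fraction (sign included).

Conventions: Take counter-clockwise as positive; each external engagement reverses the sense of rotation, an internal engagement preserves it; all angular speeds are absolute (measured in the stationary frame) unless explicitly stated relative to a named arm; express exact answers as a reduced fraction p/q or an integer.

-75348/46057

class = fixed-axis compound train [5 meshes; 5 ratios multiply, 5 sense flips]
mesh 1 [84T→44T]: running ratio 21/11, sense −
mesh 2 [41T→41T]: running ratio 21/11, sense +
mesh 3 [69T→53T]: running ratio 1449/583, sense −
mesh 4 [52T→27T]: running ratio 8372/1749, sense +
mesh 5 [27T→79T]: running ratio 75348/46057, sense −
ω_out/ω_in = -75348/46057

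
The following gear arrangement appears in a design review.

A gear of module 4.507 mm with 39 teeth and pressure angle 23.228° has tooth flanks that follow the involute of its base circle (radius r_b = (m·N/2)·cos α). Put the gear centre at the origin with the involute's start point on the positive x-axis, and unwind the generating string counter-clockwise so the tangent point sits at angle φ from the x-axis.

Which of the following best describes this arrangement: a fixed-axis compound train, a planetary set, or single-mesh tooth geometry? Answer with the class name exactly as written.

class = single-mesh tooth geometry [base-circle involute, m = 4.507, 39T]
classification: single-mesh tooth geometry

single-mesh tooth geometry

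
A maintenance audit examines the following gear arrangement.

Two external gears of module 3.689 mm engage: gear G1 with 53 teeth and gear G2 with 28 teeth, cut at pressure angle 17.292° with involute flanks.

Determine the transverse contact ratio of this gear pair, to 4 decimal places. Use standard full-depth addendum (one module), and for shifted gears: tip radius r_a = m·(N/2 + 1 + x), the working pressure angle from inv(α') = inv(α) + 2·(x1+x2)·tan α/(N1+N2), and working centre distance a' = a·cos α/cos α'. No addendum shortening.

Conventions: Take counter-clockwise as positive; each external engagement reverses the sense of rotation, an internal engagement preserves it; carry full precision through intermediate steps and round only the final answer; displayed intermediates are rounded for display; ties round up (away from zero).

1.8469

topology: single-mesh involute geometry — m = 3.689, 53T/28T pair
base radii: r_b1 = 93.340042, r_b2 = 49.311720
tip radii: r_a1 = 101.447500, r_a2 = 55.335000
no profile shift: α' = α, a' = a
action lengths: √(r_a1²−r_b1²) = 39.739550, √(r_a2²−r_b2²) = 25.106104
base pitch p_b = π·m·cos α = 11.065524
CR = (39.739550 + 25.106104 − 149.404500·sin 17.29200°)/11.065524 = 1.846856
contact ratio ≈ 1.8469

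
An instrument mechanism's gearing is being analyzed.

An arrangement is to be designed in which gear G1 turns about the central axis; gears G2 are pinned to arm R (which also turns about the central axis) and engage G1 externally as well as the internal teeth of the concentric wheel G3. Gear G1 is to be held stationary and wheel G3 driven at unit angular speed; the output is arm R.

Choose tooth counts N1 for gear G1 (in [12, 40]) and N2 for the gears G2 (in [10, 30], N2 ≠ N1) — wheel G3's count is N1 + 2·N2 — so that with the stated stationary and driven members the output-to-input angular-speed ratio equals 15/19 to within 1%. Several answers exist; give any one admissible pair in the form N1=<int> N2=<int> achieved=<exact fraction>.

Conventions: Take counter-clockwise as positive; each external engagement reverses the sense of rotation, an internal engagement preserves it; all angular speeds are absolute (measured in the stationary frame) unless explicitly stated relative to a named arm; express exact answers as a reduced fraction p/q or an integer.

N1=16 N2=22 achieved=15/19

planetary set to be sized for 15/19 (Willis relation)
Willis with ω_sun = 0: ω_arm/ω_ring = N3/(N1+N3); set equal to 15/19  ⇒  N3/N1 = (15/19)/(1 − 15/19) = 15/4
N3 = N1 + 2·N2  ⇒  N2/N1 = (N3/N1 − 1)/2 = (15/4 − 1)/2 = 11/8
smallest multiple with N1 ≥ 12 and N2 ≥ 10: k = 2  ⇒  N1 = 2·8 = 16, N2 = 2·11 = 22 (N1 ≤ 40, N2 ≤ 30, N2 ≠ N1 ✓), N3 = 16 + 2·22 = 60
check: N3/(N1+N3) with N1 = 16, N3 = 60 gives 15/19; |achieved − target| = 0 ≤ 3/380 ✓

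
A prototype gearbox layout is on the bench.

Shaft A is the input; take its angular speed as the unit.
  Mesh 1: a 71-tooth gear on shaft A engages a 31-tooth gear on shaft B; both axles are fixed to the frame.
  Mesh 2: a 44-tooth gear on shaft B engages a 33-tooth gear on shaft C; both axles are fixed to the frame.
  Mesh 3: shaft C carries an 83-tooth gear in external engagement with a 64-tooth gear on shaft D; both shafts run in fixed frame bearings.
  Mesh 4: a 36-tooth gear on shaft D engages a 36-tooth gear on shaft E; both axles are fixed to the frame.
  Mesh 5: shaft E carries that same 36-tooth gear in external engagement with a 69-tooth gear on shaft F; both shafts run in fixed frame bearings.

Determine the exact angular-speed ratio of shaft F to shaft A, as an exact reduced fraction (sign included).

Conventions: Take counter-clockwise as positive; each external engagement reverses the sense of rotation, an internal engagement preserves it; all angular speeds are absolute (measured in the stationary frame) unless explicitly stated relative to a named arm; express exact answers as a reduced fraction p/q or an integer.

-5893/2852

class = fixed-axis compound train [5 meshes; 5 ratios multiply, 5 sense flips]
mesh 1 [71T→31T]: running ratio 71/31, sense −
mesh 2 [44T→33T]: running ratio 284/93, sense +
mesh 3 [83T→64T]: running ratio 5893/1488, sense −
mesh 4 [36T→36T]: running ratio 5893/1488, sense +
mesh 5 [36T→69T]: running ratio 5893/2852, sense −
ω_out/ω_in = -5893/2852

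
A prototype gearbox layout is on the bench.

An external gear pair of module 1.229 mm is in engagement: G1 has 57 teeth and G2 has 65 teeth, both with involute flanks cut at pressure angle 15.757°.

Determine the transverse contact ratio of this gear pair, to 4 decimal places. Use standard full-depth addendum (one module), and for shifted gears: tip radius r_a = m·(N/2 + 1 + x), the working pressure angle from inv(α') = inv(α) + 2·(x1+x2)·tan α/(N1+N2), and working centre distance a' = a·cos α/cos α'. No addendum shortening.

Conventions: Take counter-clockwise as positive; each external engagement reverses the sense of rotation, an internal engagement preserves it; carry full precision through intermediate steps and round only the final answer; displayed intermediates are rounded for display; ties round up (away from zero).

single-mesh involute tooth geometry (57T engaging 65T at module 1.229)
base radii: r_b1 = 33.710277, r_b2 = 38.441543
tip radii: r_a1 = 36.255500, r_a2 = 41.171500
no profile shift: α' = α, a' = a
action lengths: √(r_a1²−r_b1²) = 13.344607, √(r_a2²−r_b2²) = 14.742461
base pitch p_b = π·m·cos α = 3.715928
CR = (13.344607 + 14.742461 − 74.969000·sin 15.75700°)/3.715928 = 2.079866
contact ratio ≈ 2.0799

2.0799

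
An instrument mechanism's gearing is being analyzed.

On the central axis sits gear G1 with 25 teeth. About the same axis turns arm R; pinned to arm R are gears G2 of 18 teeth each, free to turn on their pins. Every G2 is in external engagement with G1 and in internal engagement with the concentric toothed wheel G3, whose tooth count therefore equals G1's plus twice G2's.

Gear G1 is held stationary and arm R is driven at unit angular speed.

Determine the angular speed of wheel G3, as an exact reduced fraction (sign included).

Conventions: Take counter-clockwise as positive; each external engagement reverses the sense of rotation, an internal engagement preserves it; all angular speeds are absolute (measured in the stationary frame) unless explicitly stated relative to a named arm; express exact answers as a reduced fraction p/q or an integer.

86/61

class = planetary set [G3 = 25+2·18 = 61; Willis about the carrier]
ring teeth: 25 + 2·18 = 61
25(ω_sun−ω_arm) = −61(ω_ring−ω_arm),  ω_sun = 0, ω_arm = 1
ω_ring = 1 − (25/61)(0−1) = 86/61
exact speed ratio = 86/61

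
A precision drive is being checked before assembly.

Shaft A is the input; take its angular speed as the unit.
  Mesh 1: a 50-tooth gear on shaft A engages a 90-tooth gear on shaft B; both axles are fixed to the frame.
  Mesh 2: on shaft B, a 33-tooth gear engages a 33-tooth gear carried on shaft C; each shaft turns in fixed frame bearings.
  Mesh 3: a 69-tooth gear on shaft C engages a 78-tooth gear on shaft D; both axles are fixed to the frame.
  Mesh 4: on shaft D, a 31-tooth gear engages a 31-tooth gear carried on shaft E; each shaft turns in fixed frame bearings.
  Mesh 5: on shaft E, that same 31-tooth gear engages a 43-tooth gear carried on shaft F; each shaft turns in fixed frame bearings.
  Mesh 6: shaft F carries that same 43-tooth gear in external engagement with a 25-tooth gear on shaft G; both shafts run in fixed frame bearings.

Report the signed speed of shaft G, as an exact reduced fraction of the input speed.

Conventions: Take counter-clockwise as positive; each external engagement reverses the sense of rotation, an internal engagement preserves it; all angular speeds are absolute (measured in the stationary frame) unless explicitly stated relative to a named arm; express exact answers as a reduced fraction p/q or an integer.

6-mesh fixed-axis compound train (all bearings frame-fixed)
mesh 1 [50T→90T]: |ω|/ω_in = 1×50/90 = 5/9, sense flips to −
mesh 2 [33T→33T]: |ω|/ω_in = (5/9)×33/33 = 5/9, sense flips to +
mesh 3 [69T→78T]: |ω|/ω_in = (5/9)×69/78 = 115/234, sense flips to −
mesh 4 [31T→31T]: |ω|/ω_in = (115/234)×31/31 = 115/234, sense flips to +
mesh 5 [31T→43T]: |ω|/ω_in = (115/234)×31/43 = 3565/10062, sense flips to −
mesh 6 [43T→25T]: |ω|/ω_in = (3565/10062)×43/25 = 713/1170, sense flips to +
signed output speed (× input speed) = 713/1170

713/1170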